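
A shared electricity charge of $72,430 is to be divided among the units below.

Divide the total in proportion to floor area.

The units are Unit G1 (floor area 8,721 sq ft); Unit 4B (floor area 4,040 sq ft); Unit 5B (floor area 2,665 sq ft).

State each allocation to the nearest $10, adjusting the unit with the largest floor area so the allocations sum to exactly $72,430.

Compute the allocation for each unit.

Floor area total: 8,721 + 4,040 + 2,665 = 15,426.
Raw shares: Unit G1 40,947.88; Unit 4B 18,969.09; Unit 5B 12,513.03.
Rounded to nearest $10: Unit G1 $40,950; Unit 4B $18,970; Unit 5B $12,510. Sum = $72,430.
Rounded total matches; no reconciliation needed.

Unit G1: $40,950 | Unit 4B: $18,970 | Unit 5B: $12,510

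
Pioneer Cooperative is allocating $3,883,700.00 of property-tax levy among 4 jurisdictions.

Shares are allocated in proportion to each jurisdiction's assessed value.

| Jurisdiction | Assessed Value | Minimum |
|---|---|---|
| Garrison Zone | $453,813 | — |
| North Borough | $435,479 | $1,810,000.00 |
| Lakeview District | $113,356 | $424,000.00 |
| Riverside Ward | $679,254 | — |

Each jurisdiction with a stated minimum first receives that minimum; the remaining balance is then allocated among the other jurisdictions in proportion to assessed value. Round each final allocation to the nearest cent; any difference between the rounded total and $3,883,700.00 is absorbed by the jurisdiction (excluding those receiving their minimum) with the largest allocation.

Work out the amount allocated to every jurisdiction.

Minimums first: North Borough $1,810,000.00; Lakeview District $424,000.00. Remaining pool $1,649,700.00.
Remaining pool split over remaining assessed value 1,133,067: Garrison Zone 660,733.4836 → $660,733.48; Riverside Ward 988,966.5164 → $988,966.52.

Garrison Zone: $660,733.48 | North Borough: $1,810,000.00 | Lakeview District: $424,000.00 | Riverside Ward: $988,966.52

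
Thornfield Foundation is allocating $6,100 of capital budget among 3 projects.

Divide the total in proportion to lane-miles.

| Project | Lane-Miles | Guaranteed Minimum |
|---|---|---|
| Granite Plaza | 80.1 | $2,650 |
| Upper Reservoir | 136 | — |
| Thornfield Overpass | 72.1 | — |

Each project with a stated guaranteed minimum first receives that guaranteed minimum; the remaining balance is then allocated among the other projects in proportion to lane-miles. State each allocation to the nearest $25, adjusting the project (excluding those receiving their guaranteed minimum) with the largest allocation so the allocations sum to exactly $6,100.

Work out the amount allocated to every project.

Fund the minimums — Granite Plaza $2,650. Residual $3,450.
Residual split over remaining lane-miles 208.1: Upper Reservoir 2,254.69 → $2,250; Thornfield Overpass 1,195.31 → $1,200.

Granite Plaza: $2,650; Upper Reservoir: $2,250; Thornfield Overpass: $1,200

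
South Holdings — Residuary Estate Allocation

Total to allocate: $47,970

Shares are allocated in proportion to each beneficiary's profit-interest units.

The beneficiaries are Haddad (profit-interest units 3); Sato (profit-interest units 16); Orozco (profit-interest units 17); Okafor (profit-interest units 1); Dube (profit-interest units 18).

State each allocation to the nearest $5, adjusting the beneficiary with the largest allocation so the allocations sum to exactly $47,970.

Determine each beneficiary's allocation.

Total profit-interest units = 55.
Proportional shares: Haddad 3/55 × $47,970 = 2,616.55; Sato 16/55 × $47,970 = 13,954.91; Orozco 17/55 × $47,970 = 14,827.09; Okafor 1/55 × $47,970 = 872.18; Dube 18/55 × $47,970 = 15,699.27.
After rounding ($5): Haddad $2,615; Sato $13,955; Orozco $14,825; Okafor $870; Dube $15,700. Sum = $47,965.
Difference $47,970 − $47,965 = +$5 applied to largest allocation (Dube): Dube becomes $15,705.

Haddad: $2,615 | Sato: $13,955 | Orozco: $14,825 | Okafor: $870 | Dube: $15,705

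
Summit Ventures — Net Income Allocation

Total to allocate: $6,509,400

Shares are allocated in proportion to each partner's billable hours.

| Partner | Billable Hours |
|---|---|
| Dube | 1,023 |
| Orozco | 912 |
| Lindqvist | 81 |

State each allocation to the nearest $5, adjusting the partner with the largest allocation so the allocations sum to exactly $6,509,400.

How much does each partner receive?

Total billable hours = 2,016.
Pro-rata amounts: Dube 1,023/2,016 × $6,509,400 = 3,303,133.04; Orozco 912/2,016 × $6,509,400 = 2,944,728.57; Lindqvist 81/2,016 × $6,509,400 = 261,538.39.
After rounding ($5): Dube $3,303,135; Orozco $2,944,730; Lindqvist $261,540. Sum = $6,509,405.
Difference $6,509,400 − $6,509,405 = −$5 applied to largest allocation (Dube): Dube becomes $3,303,130.

Dube: $3,303,130 · Orozco: $2,944,730 · Lindqvist: $261,540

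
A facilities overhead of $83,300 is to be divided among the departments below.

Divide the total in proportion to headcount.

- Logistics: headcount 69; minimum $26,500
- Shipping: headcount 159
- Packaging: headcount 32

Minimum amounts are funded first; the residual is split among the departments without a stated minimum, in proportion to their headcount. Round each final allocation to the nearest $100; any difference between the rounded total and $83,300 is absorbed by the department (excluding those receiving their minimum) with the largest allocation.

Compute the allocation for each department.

Minimums first: Logistics $26,500. Residual $56,800.
Residual split over remaining headcount 191: Shipping 47,283.77 → $47,300; Packaging 9,516.23 → $9,500.

Logistics: $26,500 | Shipping: $47,300 | Packaging: $9,500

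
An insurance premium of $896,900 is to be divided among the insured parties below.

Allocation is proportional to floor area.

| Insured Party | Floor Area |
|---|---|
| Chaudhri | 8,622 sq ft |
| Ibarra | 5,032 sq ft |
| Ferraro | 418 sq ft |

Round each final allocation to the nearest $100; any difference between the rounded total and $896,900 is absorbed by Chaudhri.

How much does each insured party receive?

Sum of floor area: 14,072.
Pro-rata amounts: Chaudhri 8,622/14,072 × $896,900 = 549,536.09; Ibarra 5,032/14,072 × $896,900 = 320,722.06; Ferraro 418/14,072 × $896,900 = 26,641.86.
Rounded to nearest $100: Chaudhri $549,500; Ibarra $320,700; Ferraro $26,600. Sum = $896,800.
Difference $896,900 − $896,800 = +$100 applied to Chaudhri: Chaudhri becomes $549,600.

Chaudhri: $549,600 | Ibarra: $320,700 | Ferraro: $26,600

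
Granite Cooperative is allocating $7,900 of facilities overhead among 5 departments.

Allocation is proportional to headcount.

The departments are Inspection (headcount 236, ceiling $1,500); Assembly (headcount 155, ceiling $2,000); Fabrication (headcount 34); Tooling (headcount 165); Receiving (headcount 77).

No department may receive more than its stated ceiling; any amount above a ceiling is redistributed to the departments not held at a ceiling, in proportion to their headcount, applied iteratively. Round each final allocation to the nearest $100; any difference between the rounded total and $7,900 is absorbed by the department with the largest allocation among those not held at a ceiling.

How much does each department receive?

Sum of headcount: 667.
Pro-rata shares before constraints: Inspection 2,795.20; Assembly 1,835.83; Fabrication 402.70; Tooling 1,954.27; Receiving 911.99.
Cap binds for Inspection ($1,500); balance $6,400 reallocated over remaining headcount 431.
Cap binds for Assembly ($2,000); balance $4,400 reallocated over remaining headcount 276.
Shares after redistribution: Fabrication 542.03 → $500; Tooling 2,630.43 → $2,600; Receiving 1,227.54 → $1,200.
Rounding difference +$100 applied to Tooling → $2,700.

Inspection: $1,500 | Assembly: $2,000 | Fabrication: $500 | Tooling: $2,700 | Receiving: $1,200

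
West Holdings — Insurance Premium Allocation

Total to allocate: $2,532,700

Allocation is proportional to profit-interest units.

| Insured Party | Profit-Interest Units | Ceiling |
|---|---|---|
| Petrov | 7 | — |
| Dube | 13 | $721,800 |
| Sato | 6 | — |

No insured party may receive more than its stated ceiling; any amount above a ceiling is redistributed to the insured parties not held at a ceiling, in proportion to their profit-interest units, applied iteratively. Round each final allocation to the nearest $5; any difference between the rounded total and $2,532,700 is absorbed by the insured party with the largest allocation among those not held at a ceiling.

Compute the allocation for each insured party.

Petrov: $975,100 · Dube: $721,800 · Sato: $835,800

Combined profit-interest units = 26.
Pro-rata shares before constraints: Petrov 681,880.77; Dube 1,266,350.00; Sato 584,469.23.
Cap binds for Dube ($721,800); remaining pool $1,810,900 reallocated over remaining profit-interest units 13.
Redistributed shares: Petrov 975,100.00 → $975,100; Sato 835,800.00 → $835,800.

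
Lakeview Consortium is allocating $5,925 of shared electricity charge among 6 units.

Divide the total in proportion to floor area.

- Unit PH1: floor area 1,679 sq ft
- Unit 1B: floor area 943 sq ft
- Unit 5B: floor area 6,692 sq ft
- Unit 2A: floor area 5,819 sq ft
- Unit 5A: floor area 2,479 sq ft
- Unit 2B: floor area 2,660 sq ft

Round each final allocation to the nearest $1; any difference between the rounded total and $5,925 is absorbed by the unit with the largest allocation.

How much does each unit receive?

Total floor area = 20,272.
Pro-rata amounts: Unit PH1 1,679/20,272 × $5,925 = 490.73; Unit 1B 943/20,272 × $5,925 = 275.62; Unit 5B 6,692/20,272 × $5,925 = 1,955.90; Unit 2A 5,819/20,272 × $5,925 = 1,700.75; Unit 5A 2,479/20,272 × $5,925 = 724.55; Unit 2B 2,660/20,272 × $5,925 = 777.45.
At nearest $1: Unit PH1 $491; Unit 1B $276; Unit 5B $1,956; Unit 2A $1,701; Unit 5A $725; Unit 2B $777. Sum = $5,926.
Difference $5,925 − $5,926 = −$1 applied to largest allocation (Unit 5B): Unit 5B becomes $1,955.

Unit PH1: $491; Unit 1B: $276; Unit 5B: $1,955; Unit 2A: $1,701; Unit 5A: $725; Unit 2B: $777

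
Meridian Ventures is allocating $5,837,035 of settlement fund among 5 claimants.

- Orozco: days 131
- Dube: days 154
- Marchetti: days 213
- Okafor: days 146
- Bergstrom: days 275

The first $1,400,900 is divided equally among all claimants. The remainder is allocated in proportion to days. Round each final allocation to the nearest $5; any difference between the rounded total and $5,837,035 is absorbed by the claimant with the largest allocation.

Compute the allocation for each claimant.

Orozco: $912,535 · Dube: $1,023,560 · Marchetti: $1,308,360 · Okafor: $984,940 · Bergstrom: $1,607,640

$1,400,900 shared equally gives $280,180 per claimant.
Remainder $4,436,135 by days (total 919): Orozco 632,354.39 → $632,355; Dube 743,378.44 → $743,380; Marchetti 1,028,179.28 → $1,028,180; Okafor 704,761.38 → $704,760; Bergstrom 1,327,461.51 → $1,327,460.
Totals: Orozco $280,180 + $632,355 = $912,535; Dube $280,180 + $743,380 = $1,023,560; Marchetti $280,180 + $1,028,180 = $1,308,360; Okafor $280,180 + $704,760 = $984,940; Bergstrom $280,180 + $1,327,460 = $1,607,640.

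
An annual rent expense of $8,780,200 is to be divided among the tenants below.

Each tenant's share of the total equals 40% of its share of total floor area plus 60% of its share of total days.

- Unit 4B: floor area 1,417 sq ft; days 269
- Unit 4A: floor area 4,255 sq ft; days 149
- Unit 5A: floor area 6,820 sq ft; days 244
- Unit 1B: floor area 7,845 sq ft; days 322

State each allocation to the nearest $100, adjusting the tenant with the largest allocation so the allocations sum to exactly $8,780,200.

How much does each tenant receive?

Unit 4B: $1,684,900; Unit 4A: $1,532,500; Unit 5A: $2,484,100; Unit 1B: $3,078,700

Totals — floor area 20,337, days 984.
Blended shares (40% floor area + 60% days): Unit 4B 0.1919; Unit 4A 0.1745; Unit 5A 0.2829; Unit 1B 0.3506.
Pro-rata amounts: Unit 4B 1,684,874.50; Unit 4A 1,532,526.71; Unit 5A 2,484,096.23; Unit 1B 3,078,702.57.
After rounding ($100): Unit 4B $1,684,900; Unit 4A $1,532,500; Unit 5A $2,484,100; Unit 1B $3,078,700. Sum = $8,780,200.
No rounding difference to absorb.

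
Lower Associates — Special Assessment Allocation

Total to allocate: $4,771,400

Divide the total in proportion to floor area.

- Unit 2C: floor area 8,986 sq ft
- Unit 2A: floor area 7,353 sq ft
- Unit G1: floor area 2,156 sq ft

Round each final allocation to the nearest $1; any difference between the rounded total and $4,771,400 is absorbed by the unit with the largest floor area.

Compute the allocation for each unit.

Unit 2C: $2,318,237 | Unit 2A: $1,896,951 | Unit G1: $556,212

Total floor area = 8,986 + 7,353 + 2,156 = 18,495.
Raw shares: Unit 2C 2,318,237.38; Unit 2A 1,896,950.75; Unit G1 556,211.86.
At nearest $1: Unit 2C $2,318,237; Unit 2A $1,896,951; Unit G1 $556,212. Sum = $4,771,400.
No rounding difference to absorb.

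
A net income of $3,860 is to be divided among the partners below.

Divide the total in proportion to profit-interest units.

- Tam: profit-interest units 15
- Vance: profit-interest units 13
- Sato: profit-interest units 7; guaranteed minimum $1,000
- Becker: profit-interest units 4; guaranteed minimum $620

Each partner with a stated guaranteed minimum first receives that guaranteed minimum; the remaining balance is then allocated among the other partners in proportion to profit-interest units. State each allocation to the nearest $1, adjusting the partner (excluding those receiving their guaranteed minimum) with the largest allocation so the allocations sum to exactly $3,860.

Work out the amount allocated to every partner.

Tam: $1,200 | Vance: $1,040 | Sato: $1,000 | Becker: $620

Guaranteed amounts: Sato $1,000; Becker $620. Balance $2,240.
Balance split over remaining profit-interest units 28: Tam 1,200.00 → $1,200; Vance 1,040.00 → $1,040.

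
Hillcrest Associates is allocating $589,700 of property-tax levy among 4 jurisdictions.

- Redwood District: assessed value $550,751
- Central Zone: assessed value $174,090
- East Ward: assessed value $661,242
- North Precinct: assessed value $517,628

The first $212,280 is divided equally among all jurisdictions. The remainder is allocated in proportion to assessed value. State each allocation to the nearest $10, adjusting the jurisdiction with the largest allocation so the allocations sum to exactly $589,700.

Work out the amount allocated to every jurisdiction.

$212,280 shared equally gives $53,070 per jurisdiction.
Remainder $377,420 by assessed value (total 1,903,711): Redwood District 109,189.07 → $109,190; Central Zone 34,514.19 → $34,510; East Ward 131,094.45 → $131,090; North Precinct 102,622.28 → $102,620.
Rounding difference +$10 on remainder applied to East Ward.
Totals: Redwood District $53,070 + $109,190 = $162,260; Central Zone $53,070 + $34,510 = $87,580; East Ward $53,070 + $131,100 = $184,170; North Precinct $53,070 + $102,620 = $155,690.

Redwood District: $162,260 | Central Zone: $87,580 | East Ward: $184,170 | North Precinct: $155,690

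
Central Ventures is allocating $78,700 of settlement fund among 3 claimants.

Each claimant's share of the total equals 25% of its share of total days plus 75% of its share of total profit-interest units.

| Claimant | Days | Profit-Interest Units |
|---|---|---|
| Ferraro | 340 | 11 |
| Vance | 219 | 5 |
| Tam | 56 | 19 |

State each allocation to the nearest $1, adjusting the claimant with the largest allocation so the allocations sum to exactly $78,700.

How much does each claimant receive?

Totals — days 615, profit-interest units 35.
Blended shares (25% days + 75% profit-interest units): Ferraro 0.3739; Vance 0.1962; Tam 0.4299.
Unrounded shares: Ferraro 29,427.95; Vance 15,438.36; Tam 33,833.69.
At nearest $1: Ferraro $29,428; Vance $15,438; Tam $33,834. Sum = $78,700.
Sum already equals the total — no adjustment.

Ferraro: $29,428; Vance: $15,438; Tam: $33,834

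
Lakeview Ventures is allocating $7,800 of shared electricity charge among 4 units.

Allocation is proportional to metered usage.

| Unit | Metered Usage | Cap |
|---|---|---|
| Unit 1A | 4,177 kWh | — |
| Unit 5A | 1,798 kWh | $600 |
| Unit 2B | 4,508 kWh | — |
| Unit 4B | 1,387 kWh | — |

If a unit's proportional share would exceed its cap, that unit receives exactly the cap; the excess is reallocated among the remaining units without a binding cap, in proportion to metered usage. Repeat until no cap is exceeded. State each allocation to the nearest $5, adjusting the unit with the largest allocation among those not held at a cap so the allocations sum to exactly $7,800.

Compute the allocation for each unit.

Sum of metered usage: 11,870.
Pro-rata shares before constraints: Unit 1A 2,744.79; Unit 5A 1,181.50; Unit 2B 2,962.29; Unit 4B 911.42.
Held at cap: Unit 5A ($600); remaining pool $7,200 reallocated over remaining metered usage 10,072.
Shares after redistribution: Unit 1A 2,985.94 → $2,985; Unit 2B 3,222.56 → $3,225; Unit 4B 991.50 → $990.

Unit 1A: $2,985; Unit 5A: $600; Unit 2B: $3,225; Unit 4B: $990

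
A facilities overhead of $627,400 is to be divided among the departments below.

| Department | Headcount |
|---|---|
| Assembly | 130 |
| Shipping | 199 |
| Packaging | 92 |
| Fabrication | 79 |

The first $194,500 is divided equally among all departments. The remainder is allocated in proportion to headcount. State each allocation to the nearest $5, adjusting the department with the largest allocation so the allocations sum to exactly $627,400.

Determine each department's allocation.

Assembly: $161,180; Shipping: $220,915; Packaging: $128,280; Fabrication: $117,025

$194,500 shared equally gives $48,625 per department.
Remainder $432,900 by headcount (total 500): Assembly 112,554.00 → $112,555; Shipping 172,294.20 → $172,295; Packaging 79,653.60 → $79,655; Fabrication 68,398.20 → $68,400.
Rounding difference −$5 on remainder applied to Shipping.
Totals: Assembly $48,625 + $112,555 = $161,180; Shipping $48,625 + $172,290 = $220,915; Packaging $48,625 + $79,655 = $128,280; Fabrication $48,625 + $68,400 = $117,025.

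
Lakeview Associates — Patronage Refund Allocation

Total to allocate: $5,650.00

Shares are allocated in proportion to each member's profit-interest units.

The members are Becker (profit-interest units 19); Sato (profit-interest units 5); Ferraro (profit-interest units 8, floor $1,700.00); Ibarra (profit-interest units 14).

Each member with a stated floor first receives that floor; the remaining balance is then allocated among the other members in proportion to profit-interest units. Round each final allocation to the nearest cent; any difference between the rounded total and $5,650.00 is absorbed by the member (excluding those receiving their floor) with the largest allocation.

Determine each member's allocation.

Becker: $1,975.00 | Sato: $519.74 | Ferraro: $1,700.00 | Ibarra: $1,455.26

Guaranteed amounts: Ferraro $1,700.00. Remaining pool $3,950.00.
Remaining pool split over remaining profit-interest units 38: Becker 1,975.0000 → $1,975.00; Sato 519.7368 → $519.74; Ibarra 1,455.2632 → $1,455.26.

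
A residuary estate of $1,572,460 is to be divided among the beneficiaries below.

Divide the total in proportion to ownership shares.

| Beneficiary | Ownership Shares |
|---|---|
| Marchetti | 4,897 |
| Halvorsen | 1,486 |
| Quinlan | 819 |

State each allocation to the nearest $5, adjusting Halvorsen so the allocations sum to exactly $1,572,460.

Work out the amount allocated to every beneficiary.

Marchetti: $1,069,195 | Halvorsen: $324,445 | Quinlan: $178,820

Combined ownership shares = 7,202.
Proportional shares: Marchetti 4,897/7,202 × $1,572,460 = 1,069,194.20; Halvorsen 1,486/7,202 × $1,572,460 = 324,448.15; Quinlan 819/7,202 × $1,572,460 = 178,817.65.
After rounding ($5): Marchetti $1,069,195; Halvorsen $324,450; Quinlan $178,820. Sum = $1,572,465.
Difference $1,572,460 − $1,572,465 = −$5 applied to Halvorsen: Halvorsen becomes $324,445.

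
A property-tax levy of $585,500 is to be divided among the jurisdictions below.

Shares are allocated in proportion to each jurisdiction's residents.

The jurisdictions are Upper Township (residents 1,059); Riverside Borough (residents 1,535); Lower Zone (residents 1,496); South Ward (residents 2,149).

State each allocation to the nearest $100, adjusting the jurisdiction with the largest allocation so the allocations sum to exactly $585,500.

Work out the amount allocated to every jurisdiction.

Upper Township: $99,400 · Riverside Borough: $144,100 · Lower Zone: $140,400 · South Ward: $201,600

Combined residents = 6,239.
Proportional shares: Upper Township 1,059/6,239 × $585,500 = 99,382.03; Riverside Borough 1,535/6,239 × $585,500 = 144,052.33; Lower Zone 1,496/6,239 × $585,500 = 140,392.37; South Ward 2,149/6,239 × $585,500 = 201,673.26.
Rounded to nearest $100: Upper Township $99,400; Riverside Borough $144,100; Lower Zone $140,400; South Ward $201,700. Sum = $585,600.
Difference $585,500 − $585,600 = −$100 applied to largest allocation (South Ward): South Ward becomes $201,600.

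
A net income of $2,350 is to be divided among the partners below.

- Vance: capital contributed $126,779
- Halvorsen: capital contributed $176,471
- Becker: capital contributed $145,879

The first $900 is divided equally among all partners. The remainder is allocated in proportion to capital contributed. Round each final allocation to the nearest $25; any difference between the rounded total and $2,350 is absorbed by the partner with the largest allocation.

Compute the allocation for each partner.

Vance: $700; Halvorsen: $875; Becker: $775

First tranche $900 split equally: $300 each.
Remainder $1,450 by capital contributed (total 449,129): Vance 409.30 → $400; Halvorsen 569.73 → $575; Becker 470.97 → $475.
Totals: Vance $300 + $400 = $700; Halvorsen $300 + $575 = $875; Becker $300 + $475 = $775.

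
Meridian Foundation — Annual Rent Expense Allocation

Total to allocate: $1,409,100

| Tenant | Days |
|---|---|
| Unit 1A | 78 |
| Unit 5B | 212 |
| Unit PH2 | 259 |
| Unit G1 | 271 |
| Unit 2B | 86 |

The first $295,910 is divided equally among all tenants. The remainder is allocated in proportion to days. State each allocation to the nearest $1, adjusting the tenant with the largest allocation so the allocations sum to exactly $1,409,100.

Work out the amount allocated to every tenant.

Equal tier: $295,910 ÷ 5 = $59,182 apiece.
Remainder $1,113,190 by days (total 906): Unit 1A 95,837.55 → $95,838; Unit 5B 260,481.55 → $260,482; Unit PH2 318,229.81 → $318,230; Unit G1 332,974.05 → $332,974; Unit 2B 105,667.04 → $105,667.
Rounding difference −$1 on remainder applied to Unit G1.
Totals: Unit 1A $59,182 + $95,838 = $155,020; Unit 5B $59,182 + $260,482 = $319,664; Unit PH2 $59,182 + $318,230 = $377,412; Unit G1 $59,182 + $332,973 = $392,155; Unit 2B $59,182 + $105,667 = $164,849.

Unit 1A: $155,020 | Unit 5B: $319,664 | Unit PH2: $377,412 | Unit G1: $392,155 | Unit 2B: $164,849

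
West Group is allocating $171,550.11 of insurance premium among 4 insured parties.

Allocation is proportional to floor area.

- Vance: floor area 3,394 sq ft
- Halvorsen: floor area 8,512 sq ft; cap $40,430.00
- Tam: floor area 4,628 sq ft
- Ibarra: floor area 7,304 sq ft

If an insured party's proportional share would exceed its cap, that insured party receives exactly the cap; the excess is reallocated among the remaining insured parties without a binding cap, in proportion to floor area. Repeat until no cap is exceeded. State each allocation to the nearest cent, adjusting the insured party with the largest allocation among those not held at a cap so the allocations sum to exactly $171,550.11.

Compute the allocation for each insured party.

Vance: $29,037.04 | Halvorsen: $40,430.00 | Tam: $39,594.41 | Ibarra: $62,488.66

Sum of floor area: 23,838.
Unconstrained shares: Vance 24,424.9129; Halvorsen 61,256.5876; Tam 33,305.3909; Ibarra 52,563.2185.
Cap binds for Halvorsen ($40,430.00); residual $131,120.11 reallocated over remaining floor area 15,326.
Remaining shares: Vance 29,037.0386 → $29,037.04; Tam 39,594.4062 → $39,594.41; Ibarra 62,488.6652 → $62,488.67.
Rounding difference −$0.01 applied to Ibarra → $62,488.66.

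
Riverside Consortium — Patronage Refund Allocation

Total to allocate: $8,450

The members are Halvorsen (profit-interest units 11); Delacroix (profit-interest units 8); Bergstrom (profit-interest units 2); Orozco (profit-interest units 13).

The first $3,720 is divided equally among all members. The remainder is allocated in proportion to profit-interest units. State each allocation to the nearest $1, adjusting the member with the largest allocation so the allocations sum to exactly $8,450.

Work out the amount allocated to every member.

$3,720 shared equally gives $930 per member.
Remainder $4,730 by profit-interest units (total 34): Halvorsen 1,530.29 → $1,530; Delacroix 1,112.94 → $1,113; Bergstrom 278.24 → $278; Orozco 1,808.53 → $1,809.
Totals: Halvorsen $930 + $1,530 = $2,460; Delacroix $930 + $1,113 = $2,043; Bergstrom $930 + $278 = $1,208; Orozco $930 + $1,809 = $2,739.

Halvorsen: $2,460 | Delacroix: $2,043 | Bergstrom: $1,208 | Orozco: $2,739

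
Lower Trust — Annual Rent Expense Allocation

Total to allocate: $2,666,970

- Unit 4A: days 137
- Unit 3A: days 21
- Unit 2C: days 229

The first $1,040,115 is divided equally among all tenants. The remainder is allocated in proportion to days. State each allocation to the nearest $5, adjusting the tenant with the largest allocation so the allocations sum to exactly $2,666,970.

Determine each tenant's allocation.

Unit 4A: $922,620 | Unit 3A: $434,985 | Unit 2C: $1,309,365

Equal tier: $1,040,115 ÷ 3 = $346,705 apiece.
Remainder $1,626,855 by days (total 387): Unit 4A 575,915.08 → $575,915; Unit 3A 88,278.95 → $88,280; Unit 2C 962,660.97 → $962,660.
Totals: Unit 4A $346,705 + $575,915 = $922,620; Unit 3A $346,705 + $88,280 = $434,985; Unit 2C $346,705 + $962,660 = $1,309,365.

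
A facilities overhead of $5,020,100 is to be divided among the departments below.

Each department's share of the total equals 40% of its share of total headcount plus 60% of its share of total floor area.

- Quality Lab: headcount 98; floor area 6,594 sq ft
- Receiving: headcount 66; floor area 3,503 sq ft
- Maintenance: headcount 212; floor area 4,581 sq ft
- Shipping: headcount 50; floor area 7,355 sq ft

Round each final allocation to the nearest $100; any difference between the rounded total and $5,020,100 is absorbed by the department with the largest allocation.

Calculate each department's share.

Quality Lab: $1,363,400 · Receiving: $790,000 · Maintenance: $1,625,500 · Shipping: $1,241,200

Totals — headcount 426, floor area 22,033.
Blended shares (40% headcount + 60% floor area): Quality Lab 0.2716; Receiving 0.1574; Maintenance 0.3238; Shipping 0.2472.
Proportional shares: Quality Lab 1,363,387.84; Receiving 789,988.56; Maintenance 1,625,559.95; Shipping 1,241,163.65.
After rounding ($100): Quality Lab $1,363,400; Receiving $790,000; Maintenance $1,625,600; Shipping $1,241,200. Sum = $5,020,200.
Difference $5,020,100 − $5,020,200 = −$100 applied to largest allocation (Maintenance): Maintenance becomes $1,625,500.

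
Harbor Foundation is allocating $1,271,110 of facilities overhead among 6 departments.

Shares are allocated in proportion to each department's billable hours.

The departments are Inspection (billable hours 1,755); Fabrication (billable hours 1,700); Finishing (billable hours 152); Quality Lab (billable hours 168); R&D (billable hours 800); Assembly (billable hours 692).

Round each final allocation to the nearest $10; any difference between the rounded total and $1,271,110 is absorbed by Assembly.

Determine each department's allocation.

Inspection: $423,540; Fabrication: $410,270; Finishing: $36,680; Quality Lab: $40,540; R&D: $193,070; Assembly: $167,010

Sum of billable hours: 5,267.
Proportional shares: Inspection 1,755/5,267 × $1,271,110 = 423,542.44; Fabrication 1,700/5,267 × $1,271,110 = 410,269.03; Finishing 152/5,267 × $1,271,110 = 36,682.88; Quality Lab 168/5,267 × $1,271,110 = 40,544.23; R&D 800/5,267 × $1,271,110 = 193,067.78; Assembly 692/5,267 × $1,271,110 = 167,003.63.
After rounding ($10): Inspection $423,540; Fabrication $410,270; Finishing $36,680; Quality Lab $40,540; R&D $193,070; Assembly $167,000. Sum = $1,271,100.
Difference $1,271,110 − $1,271,100 = +$10 applied to Assembly: Assembly becomes $167,010.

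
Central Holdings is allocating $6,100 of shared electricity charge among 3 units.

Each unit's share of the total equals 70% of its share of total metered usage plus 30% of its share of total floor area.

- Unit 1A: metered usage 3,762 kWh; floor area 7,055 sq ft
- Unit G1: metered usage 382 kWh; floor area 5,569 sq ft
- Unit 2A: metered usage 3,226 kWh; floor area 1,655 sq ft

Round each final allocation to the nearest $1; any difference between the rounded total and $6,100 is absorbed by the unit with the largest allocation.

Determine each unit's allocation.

Totals — metered usage 7,370, floor area 14,279.
Combined weights (70% metered usage + 30% floor area): Unit 1A 0.5055; Unit G1 0.1533; Unit 2A 0.3412.
Raw shares: Unit 1A 3,083.78; Unit G1 935.05; Unit 2A 2,081.17.
Rounded to nearest $1: Unit 1A $3,084; Unit G1 $935; Unit 2A $2,081. Sum = $6,100.
No rounding difference to absorb.

Unit 1A: $3,084; Unit G1: $935; Unit 2A: $2,081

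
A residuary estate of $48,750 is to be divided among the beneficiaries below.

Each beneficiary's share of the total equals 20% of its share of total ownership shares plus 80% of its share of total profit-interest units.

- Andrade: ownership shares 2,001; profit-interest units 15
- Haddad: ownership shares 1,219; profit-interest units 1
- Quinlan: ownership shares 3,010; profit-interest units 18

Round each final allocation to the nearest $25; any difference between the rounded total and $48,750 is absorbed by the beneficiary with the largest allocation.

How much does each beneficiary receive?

Ownership shares total 6,230; profit-interest units total 34.
Composite weights (20% ownership shares + 80% profit-interest units): Andrade 0.4172; Haddad 0.0627; Quinlan 0.5202.
Unrounded shares: Andrade 20,337.46; Haddad 3,054.80; Quinlan 25,357.73.
Rounded to nearest $25: Andrade $20,325; Haddad $3,050; Quinlan $25,350. Sum = $48,725.
Difference $48,750 − $48,725 = +$25 applied to largest allocation (Quinlan): Quinlan becomes $25,375.

Andrade: $20,325 · Haddad: $3,050 · Quinlan: $25,375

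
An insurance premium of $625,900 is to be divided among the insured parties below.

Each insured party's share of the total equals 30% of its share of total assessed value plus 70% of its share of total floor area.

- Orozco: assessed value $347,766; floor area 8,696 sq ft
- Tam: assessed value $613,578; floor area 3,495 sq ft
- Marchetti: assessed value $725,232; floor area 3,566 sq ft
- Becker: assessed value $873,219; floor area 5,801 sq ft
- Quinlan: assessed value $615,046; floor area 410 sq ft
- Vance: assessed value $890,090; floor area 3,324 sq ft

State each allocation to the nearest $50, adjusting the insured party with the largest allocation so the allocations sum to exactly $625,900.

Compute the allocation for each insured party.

Totals — assessed value 4,064,931, floor area 25,292.
Blended shares (30% assessed value + 70% floor area): Orozco 0.2663; Tam 0.1420; Marchetti 0.1522; Becker 0.2250; Quinlan 0.0567; Vance 0.1577.
Pro-rata amounts: Orozco 166,703.91; Tam 88,886.23; Marchetti 95,273.75; Becker 140,826.28; Quinlan 35,512.99; Vance 98,696.85.
Rounded to nearest $50: Orozco $166,700; Tam $88,900; Marchetti $95,250; Becker $140,850; Quinlan $35,500; Vance $98,700. Sum = $625,900.
Sum already equals the total — no adjustment.

Orozco: $166,700; Tam: $88,900; Marchetti: $95,250; Becker: $140,850; Quinlan: $35,500; Vance: $98,700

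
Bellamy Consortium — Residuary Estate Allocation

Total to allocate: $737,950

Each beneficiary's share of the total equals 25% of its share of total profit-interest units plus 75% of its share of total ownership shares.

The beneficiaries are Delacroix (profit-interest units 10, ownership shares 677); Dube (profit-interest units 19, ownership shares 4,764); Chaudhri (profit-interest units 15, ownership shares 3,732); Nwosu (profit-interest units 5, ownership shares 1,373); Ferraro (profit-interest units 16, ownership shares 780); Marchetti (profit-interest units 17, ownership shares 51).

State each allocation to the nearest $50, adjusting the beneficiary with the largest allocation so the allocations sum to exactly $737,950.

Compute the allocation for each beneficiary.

Totals — profit-interest units 82, ownership shares 11,377.
Composite weights (25% profit-interest units + 75% ownership shares): Delacroix 0.0751; Dube 0.3720; Chaudhri 0.2918; Nwosu 0.1058; Ferraro 0.1002; Marchetti 0.0552.
Proportional shares: Delacroix 55,432.83; Dube 274,503.75; Chaudhri 215,300.15; Nwosu 78,042.24; Ferraro 73,942.60; Marchetti 40,728.43.
After rounding ($50): Delacroix $55,450; Dube $274,500; Chaudhri $215,300; Nwosu $78,050; Ferraro $73,950; Marchetti $40,750. Sum = $738,000.
Difference $737,950 − $738,000 = −$50 applied to largest allocation (Dube): Dube becomes $274,450.

Delacroix: $55,450; Dube: $274,450; Chaudhri: $215,300; Nwosu: $78,050; Ferraro: $73,950; Marchetti: $40,750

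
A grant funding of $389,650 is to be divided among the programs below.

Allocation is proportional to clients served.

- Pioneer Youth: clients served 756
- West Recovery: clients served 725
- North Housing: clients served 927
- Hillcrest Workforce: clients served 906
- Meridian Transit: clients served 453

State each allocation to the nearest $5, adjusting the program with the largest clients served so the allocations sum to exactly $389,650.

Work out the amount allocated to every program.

Sum of clients served: 3,767.
Raw shares: Pioneer Youth 756/3,767 × $389,650 = 78,198.94; West Recovery 725/3,767 × $389,650 = 74,992.37; North Housing 927/3,767 × $389,650 = 95,886.79; Hillcrest Workforce 906/3,767 × $389,650 = 93,714.60; Meridian Transit 453/3,767 × $389,650 = 46,857.30.
Rounded to nearest $5: Pioneer Youth $78,200; West Recovery $74,990; North Housing $95,885; Hillcrest Workforce $93,715; Meridian Transit $46,855. Sum = $389,645.
Difference $389,650 − $389,645 = +$5 applied to largest clients served (North Housing): North Housing becomes $95,890.

Pioneer Youth: $78,200; West Recovery: $74,990; North Housing: $95,890; Hillcrest Workforce: $93,715; Meridian Transit: $46,855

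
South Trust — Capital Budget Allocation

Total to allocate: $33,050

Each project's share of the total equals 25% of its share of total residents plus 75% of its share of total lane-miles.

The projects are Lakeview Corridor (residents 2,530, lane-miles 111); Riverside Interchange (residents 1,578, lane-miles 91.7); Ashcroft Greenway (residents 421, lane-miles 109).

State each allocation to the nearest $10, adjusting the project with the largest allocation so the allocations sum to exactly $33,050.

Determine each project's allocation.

Residents total 4,529; lane-miles total 311.7.
Composite weights (25% residents + 75% lane-miles): Lakeview Corridor 0.4067; Riverside Interchange 0.3078; Ashcroft Greenway 0.2855.
Pro-rata amounts: Lakeview Corridor 13,442.73; Riverside Interchange 10,171.14; Ashcroft Greenway 9,436.12.
Rounded to nearest $10: Lakeview Corridor $13,440; Riverside Interchange $10,170; Ashcroft Greenway $9,440. Sum = $33,050.
Sum already equals the total — no adjustment.

Lakeview Corridor: $13,440 · Riverside Interchange: $10,170 · Ashcroft Greenway: $9,440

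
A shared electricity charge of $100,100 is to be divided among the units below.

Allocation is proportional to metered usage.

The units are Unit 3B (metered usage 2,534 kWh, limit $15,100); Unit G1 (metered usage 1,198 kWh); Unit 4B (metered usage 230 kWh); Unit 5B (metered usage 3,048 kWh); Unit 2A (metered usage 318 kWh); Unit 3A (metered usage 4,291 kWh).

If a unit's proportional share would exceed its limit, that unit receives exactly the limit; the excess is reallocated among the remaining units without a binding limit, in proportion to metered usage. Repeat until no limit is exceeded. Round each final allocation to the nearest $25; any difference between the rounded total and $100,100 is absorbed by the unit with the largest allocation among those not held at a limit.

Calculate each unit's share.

Combined metered usage = 11,619.
Proportional shares (ignoring caps): Unit 3B 21,830.91; Unit G1 10,321.01; Unit 4B 1,981.50; Unit 5B 26,259.13; Unit 2A 2,739.63; Unit 3A 36,967.82.
Held at cap: Unit 3B ($15,100); residual $85,000 reallocated over remaining metered usage 9,085.
Remaining shares: Unit G1 11,208.59 → $11,200; Unit 4B 2,151.90 → $2,150; Unit 5B 28,517.34 → $28,525; Unit 2A 2,975.23 → $2,975; Unit 3A 40,146.95 → $40,150.

Unit 3B: $15,100 · Unit G1: $11,200 · Unit 4B: $2,150 · Unit 5B: $28,525 · Unit 2A: $2,975 · Unit 3A: $40,150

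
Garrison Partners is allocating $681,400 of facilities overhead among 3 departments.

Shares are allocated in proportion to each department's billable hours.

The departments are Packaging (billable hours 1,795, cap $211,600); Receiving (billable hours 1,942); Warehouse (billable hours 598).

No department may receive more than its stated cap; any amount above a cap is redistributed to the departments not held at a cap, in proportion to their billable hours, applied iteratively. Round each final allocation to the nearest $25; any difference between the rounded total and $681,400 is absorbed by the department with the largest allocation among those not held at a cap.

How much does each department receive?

Packaging: $211,600 · Receiving: $359,200 · Warehouse: $110,600

Sum of billable hours: 4,335.
Unconstrained shares: Packaging 282,148.33; Receiving 305,254.63; Warehouse 93,997.05.
Cap binds for Packaging ($211,600); balance $469,800 reallocated over remaining billable hours 2,540.
Redistributed shares: Receiving 359,193.54 → $359,200; Warehouse 110,606.46 → $110,600.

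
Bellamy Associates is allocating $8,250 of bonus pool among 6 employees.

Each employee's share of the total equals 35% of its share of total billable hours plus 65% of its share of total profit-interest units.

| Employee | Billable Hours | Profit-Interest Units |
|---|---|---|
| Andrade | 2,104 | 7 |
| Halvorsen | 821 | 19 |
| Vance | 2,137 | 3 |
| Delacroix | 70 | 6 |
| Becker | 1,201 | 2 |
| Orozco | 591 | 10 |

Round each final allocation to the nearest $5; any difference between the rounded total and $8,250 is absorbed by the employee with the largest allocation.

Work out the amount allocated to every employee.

Billable hours total 6,924; profit-interest units total 47.
Composite weights (35% billable hours + 65% profit-interest units): Andrade 0.2032; Halvorsen 0.3043; Vance 0.1495; Delacroix 0.0865; Becker 0.0884; Orozco 0.1682.
Pro-rata amounts: Andrade 1,676.10; Halvorsen 2,510.20; Vance 1,233.48; Delacroix 713.77; Becker 729.04; Orozco 1,387.42.
After rounding ($5): Andrade $1,675; Halvorsen $2,510; Vance $1,235; Delacroix $715; Becker $730; Orozco $1,385. Sum = $8,250.
No rounding difference to absorb.

Andrade: $1,675 | Halvorsen: $2,510 | Vance: $1,235 | Delacroix: $715 | Becker: $730 | Orozco: $1,385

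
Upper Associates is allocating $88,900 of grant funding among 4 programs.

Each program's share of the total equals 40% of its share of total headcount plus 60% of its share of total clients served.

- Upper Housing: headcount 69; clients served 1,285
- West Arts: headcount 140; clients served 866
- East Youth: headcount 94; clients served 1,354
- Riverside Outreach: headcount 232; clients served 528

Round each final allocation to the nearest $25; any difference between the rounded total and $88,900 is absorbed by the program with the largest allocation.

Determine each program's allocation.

Upper Housing: $21,575; West Arts: $20,750; East Youth: $24,175; Riverside Outreach: $22,400

Headcount total 535; clients served total 4,033.
Composite weights (40% headcount + 60% clients served): Upper Housing 0.2428; West Arts 0.2335; East Youth 0.2717; Riverside Outreach 0.2520.
Proportional shares: Upper Housing 21,581.51; West Arts 20,759.04; East Youth 24,155.78; Riverside Outreach 22,403.68.
Rounded to nearest $25: Upper Housing $21,575; West Arts $20,750; East Youth $24,150; Riverside Outreach $22,400. Sum = $88,875.
Difference $88,900 − $88,875 = +$25 applied to largest allocation (East Youth): East Youth becomes $24,175.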